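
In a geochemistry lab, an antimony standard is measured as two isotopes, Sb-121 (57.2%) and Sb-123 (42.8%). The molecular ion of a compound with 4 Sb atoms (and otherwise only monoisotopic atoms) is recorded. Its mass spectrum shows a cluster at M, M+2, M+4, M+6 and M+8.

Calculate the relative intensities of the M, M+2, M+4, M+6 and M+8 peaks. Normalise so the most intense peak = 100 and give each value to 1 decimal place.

29.8 : 89.1 : 100.0 : 49.9 : 9.3

Each Sb atom is independently Sb-121 (p = 0.572) or Sb-123 (q = 0.428); the cluster is the binomial expansion (p + q)^4.
P(M) = 0.572^4 = 0.107049
P(M+2) = 4 × 0.572^3 × 0.428^1 = 0.320400
P(M+4) = 6 × 0.572^2 × 0.428^2 = 0.359609
P(M+6) = 4 × 0.572^1 × 0.428^3 = 0.179385
P(M+8) = 0.428^4 = 0.033556
The M+4 peak is largest (0.359609); scaling to 100 gives 29.8 : 89.1 : 100.0 : 49.9 : 9.3.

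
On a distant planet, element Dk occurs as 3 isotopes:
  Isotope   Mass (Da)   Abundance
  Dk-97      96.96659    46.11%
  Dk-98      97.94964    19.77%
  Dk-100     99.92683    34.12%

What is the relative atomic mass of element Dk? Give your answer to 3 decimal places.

The abundance-weighted mean is 0.4611 × 96.96659 + 0.1977 × 97.94964 + 0.3412 × 99.92683
= 44.711295 + 19.364644 + 34.095034 = 98.170973 Da

98.171 Da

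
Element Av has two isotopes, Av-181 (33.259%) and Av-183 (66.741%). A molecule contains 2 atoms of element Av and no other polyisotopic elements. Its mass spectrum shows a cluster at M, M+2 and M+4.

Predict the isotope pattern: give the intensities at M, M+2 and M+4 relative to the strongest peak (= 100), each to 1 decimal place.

24.8 : 99.7 : 100.0

The 2 Av atoms are independent, so intensities follow the terms of (0.33259 + 0.66741)^2.
P(M) = 0.33259^2 = 0.110616
P(M+2) = 2 × 0.33259^1 × 0.66741^1 = 0.443948
P(M+4) = 0.66741^2 = 0.445436
The M+4 peak is largest (0.445436); scaling to 100 gives 24.8 : 99.7 : 100.0.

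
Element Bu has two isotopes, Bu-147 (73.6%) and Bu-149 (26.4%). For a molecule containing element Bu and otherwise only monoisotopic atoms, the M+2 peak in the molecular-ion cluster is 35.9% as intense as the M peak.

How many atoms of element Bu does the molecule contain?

1

The M+2/M ratio from n Bu atoms is n · q/p = n · 0.264/0.736.
n = 0.359 × 0.736/0.264 = 1.00 ≈ 1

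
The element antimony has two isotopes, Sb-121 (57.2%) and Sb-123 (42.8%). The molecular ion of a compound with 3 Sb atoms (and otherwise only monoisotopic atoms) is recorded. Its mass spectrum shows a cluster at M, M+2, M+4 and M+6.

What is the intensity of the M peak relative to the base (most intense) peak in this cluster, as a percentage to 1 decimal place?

44.5%

Term probabilities: M 0.1871, M+2 0.4201, M+4 0.3143, M+6 0.0784. Base peak = M+2.
P(M+2) = C(3,1) × 0.572^2 × 0.428^1 = 3 × 0.327184 × 0.4280 = 0.420104 (base)
P(M) = C(3,0) × 0.572^3 × 0.428^0 = 1 × 0.18714925 × 1.0000 = 0.187149
Relative intensity = 0.187149 / 0.420104 × 100 = 44.5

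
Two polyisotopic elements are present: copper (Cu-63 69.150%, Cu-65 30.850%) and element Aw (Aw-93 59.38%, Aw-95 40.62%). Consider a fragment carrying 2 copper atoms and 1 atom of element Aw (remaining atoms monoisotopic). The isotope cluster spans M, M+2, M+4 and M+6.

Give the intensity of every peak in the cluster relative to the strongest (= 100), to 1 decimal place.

63.4 : 100.0 : 51.3 : 8.6

Copper pattern (n=2): 0.47817225 : 0.4266555 : 0.09517225
Element Aw pattern (n=1): 0.5938 : 0.4062
Convolve the two distributions (both contribute in 2-u steps):
  M: 0.47817225×0.5938 = 0.283939
  M+2: 0.47817225×0.4062 + 0.4266555×0.5938 = 0.447582
  M+4: 0.4266555×0.4062 + 0.09517225×0.5938 = 0.229821
  M+6: 0.09517225×0.4062 = 0.038659
Scale to base peak (0.447582) = 100: 63.4 : 100.0 : 51.3 : 8.6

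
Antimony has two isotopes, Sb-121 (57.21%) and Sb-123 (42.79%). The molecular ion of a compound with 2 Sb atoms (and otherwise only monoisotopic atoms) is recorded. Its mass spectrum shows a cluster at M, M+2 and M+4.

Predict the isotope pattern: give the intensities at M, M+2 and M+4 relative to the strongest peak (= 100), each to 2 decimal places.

66.85 : 100.00 : 37.40

Expanding (0.5721 + 0.4279)^2:
P(M) = 0.5721^2 = 0.327298
P(M+2) = 2 × 0.5721^1 × 0.4279^1 = 0.489603
P(M+4) = 0.4279^2 = 0.183098
The M+2 peak is largest (0.489603); scaling to 100 gives 66.85 : 100.00 : 37.40.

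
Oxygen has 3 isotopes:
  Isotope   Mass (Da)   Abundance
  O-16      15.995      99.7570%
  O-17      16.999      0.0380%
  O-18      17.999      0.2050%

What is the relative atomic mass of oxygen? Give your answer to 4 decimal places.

15.9995 Da

Ar = Σ fᵢ·mᵢ = 0.997570 × 15.995 + 0.000380 × 16.999 + 0.002050 × 17.999
= 15.95613 + 0.00646 + 0.03690 = 15.99949 Da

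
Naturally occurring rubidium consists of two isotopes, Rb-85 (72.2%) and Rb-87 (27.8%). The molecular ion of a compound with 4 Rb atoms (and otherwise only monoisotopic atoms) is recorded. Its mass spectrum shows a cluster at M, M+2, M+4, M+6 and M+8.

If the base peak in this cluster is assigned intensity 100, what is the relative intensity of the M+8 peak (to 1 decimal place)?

1.4

Term probabilities: M 0.2717, M+2 0.4185, M+4 0.2417, M+6 0.0620, M+8 0.0060. Base peak = M+2.
P(M+2) = C(4,1) × 0.722^3 × 0.278^1 = 4 × 0.37636705 × 0.2780 = 0.418520 (base)
P(M+8) = C(4,4) × 0.722^0 × 0.278^4 = 1 × 1.0000 × 0.00597282 = 0.005973
Relative intensity = 0.005973 / 0.418520 × 100 = 1.4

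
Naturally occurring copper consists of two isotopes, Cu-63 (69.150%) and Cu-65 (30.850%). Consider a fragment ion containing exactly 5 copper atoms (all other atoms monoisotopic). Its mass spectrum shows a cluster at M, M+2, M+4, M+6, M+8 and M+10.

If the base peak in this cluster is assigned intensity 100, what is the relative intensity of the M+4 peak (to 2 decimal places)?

Binomial terms of (0.69150 + 0.30850)^5: M 0.1581, M+2 0.3527, M+4 0.3147, M+6 0.1404, M+8 0.0313, M+10 0.0028 → M+2 is the base peak.
P(M+2) = C(5,1) × 0.69150^4 × 0.30850^1 = 5 × 0.2286487 × 0.3085 = 0.352691 (base)
P(M+4) = C(5,2) × 0.69150^3 × 0.30850^2 = 10 × 0.33065611 × 0.09517225 = 0.314693
Relative intensity = 0.314693 / 0.352691 × 100 = 89.23

89.23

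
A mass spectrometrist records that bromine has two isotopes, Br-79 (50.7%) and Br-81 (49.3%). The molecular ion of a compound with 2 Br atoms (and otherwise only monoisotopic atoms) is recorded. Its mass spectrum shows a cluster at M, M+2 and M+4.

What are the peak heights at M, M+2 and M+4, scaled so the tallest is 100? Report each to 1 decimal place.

51.4 : 100.0 : 48.6

The 2 Br atoms are independent, so intensities follow the terms of (0.507 + 0.493)^2.
P(M) = 0.507^2 = 0.257049
P(M+2) = 2 × 0.507^1 × 0.493^1 = 0.499902
P(M+4) = 0.493^2 = 0.243049
The M+2 peak is largest (0.499902); scaling to 100 gives 51.4 : 100.0 : 48.6.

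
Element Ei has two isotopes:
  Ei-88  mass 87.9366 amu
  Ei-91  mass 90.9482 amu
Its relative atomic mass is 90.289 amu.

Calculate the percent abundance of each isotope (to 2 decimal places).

Let x be the fractional abundance of Ei-88; then Ei-91 has abundance 1 − x.
87.9366·x + 90.9482·(1 − x) = 90.289
(87.9366 − 90.9482)·x = 90.289 − 90.9482
x = -0.6592 / -3.0116 = 0.21889 → 21.89% Ei-88, 78.11% Ei-91.

Ei-88: 21.89%, Ei-91: 78.11%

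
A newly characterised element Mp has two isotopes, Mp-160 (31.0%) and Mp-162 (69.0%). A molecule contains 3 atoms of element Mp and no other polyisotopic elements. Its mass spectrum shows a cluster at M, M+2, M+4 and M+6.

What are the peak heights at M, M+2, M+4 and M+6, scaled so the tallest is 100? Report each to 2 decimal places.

Each Mp atom is independently Mp-160 (p = 0.310) or Mp-162 (q = 0.690); the cluster is the binomial expansion (p + q)^3.
P(M) = 0.310^3 = 0.029791
P(M+2) = 3 × 0.310^2 × 0.690^1 = 0.198927
P(M+4) = 3 × 0.310^1 × 0.690^2 = 0.442773
P(M+6) = 0.690^3 = 0.328509
The M+4 peak is largest (0.442773); scaling to 100 gives 6.73 : 44.93 : 100.00 : 74.19.

6.73 : 44.93 : 100.00 : 74.19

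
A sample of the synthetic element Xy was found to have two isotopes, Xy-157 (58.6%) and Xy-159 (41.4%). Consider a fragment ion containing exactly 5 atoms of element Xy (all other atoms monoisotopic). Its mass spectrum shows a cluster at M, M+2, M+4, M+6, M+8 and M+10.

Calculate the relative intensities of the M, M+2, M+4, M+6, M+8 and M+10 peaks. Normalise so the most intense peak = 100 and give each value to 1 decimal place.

Expanding (0.586 + 0.414)^5:
P(M) = 0.586^5 = 0.069102
P(M+2) = 5 × 0.586^4 × 0.414^1 = 0.244096
P(M+4) = 10 × 0.586^3 × 0.414^2 = 0.344900
P(M+6) = 10 × 0.586^2 × 0.414^3 = 0.243667
P(M+8) = 5 × 0.586^1 × 0.414^4 = 0.086073
P(M+10) = 0.414^5 = 0.012162
The M+4 peak is largest (0.344900); scaling to 100 gives 20.0 : 70.8 : 100.0 : 70.6 : 25.0 : 3.5.

20.0 : 70.8 : 100.0 : 70.6 : 25.0 : 3.5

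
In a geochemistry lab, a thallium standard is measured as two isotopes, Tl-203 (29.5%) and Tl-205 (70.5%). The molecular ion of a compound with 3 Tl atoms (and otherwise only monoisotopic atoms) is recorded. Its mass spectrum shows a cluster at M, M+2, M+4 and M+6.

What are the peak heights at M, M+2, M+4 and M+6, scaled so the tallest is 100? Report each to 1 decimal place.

5.8 : 41.8 : 100.0 : 79.7

Expanding (0.295 + 0.705)^3:
P(M) = 0.295^3 = 0.025672
P(M+2) = 3 × 0.295^2 × 0.705^1 = 0.184058
P(M+4) = 3 × 0.295^1 × 0.705^2 = 0.439867
P(M+6) = 0.705^3 = 0.350403
The M+4 peak is largest (0.439867); scaling to 100 gives 5.8 : 41.8 : 100.0 : 79.7.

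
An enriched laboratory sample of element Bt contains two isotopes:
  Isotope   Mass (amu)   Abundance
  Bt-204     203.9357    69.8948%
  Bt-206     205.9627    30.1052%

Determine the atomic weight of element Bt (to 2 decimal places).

204.55 amu

Weight each isotope mass by its fractional abundance: 0.698948 × 203.9357 + 0.301052 × 205.9627
= 142.54045 + 62.00548 = 204.54593 amu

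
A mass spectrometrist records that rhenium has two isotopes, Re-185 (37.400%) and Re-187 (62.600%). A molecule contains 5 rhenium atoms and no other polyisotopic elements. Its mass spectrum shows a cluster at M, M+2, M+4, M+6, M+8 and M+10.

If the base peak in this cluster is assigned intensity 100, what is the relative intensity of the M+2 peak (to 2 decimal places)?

Term probabilities: M 0.0073, M+2 0.0612, M+4 0.2050, M+6 0.3431, M+8 0.2872, M+10 0.0961. Base peak = M+6.
P(M+6) = C(5,3) × 0.37400^2 × 0.62600^3 = 10 × 0.139876 × 0.24531438 = 0.343136 (base)
P(M+2) = C(5,1) × 0.37400^4 × 0.62600^1 = 5 × 0.0195653 × 0.6260 = 0.061239
Relative intensity = 0.061239 / 0.343136 × 100 = 17.85

17.85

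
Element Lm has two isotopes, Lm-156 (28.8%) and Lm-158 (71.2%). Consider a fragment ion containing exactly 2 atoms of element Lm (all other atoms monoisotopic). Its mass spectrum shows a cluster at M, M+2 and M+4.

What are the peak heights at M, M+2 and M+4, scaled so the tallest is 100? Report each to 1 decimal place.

16.4 : 80.9 : 100.0

The 2 Lm atoms are independent, so intensities follow the terms of (0.288 + 0.712)^2.
P(M) = 0.288^2 = 0.082944
P(M+2) = 2 × 0.288^1 × 0.712^1 = 0.410112
P(M+4) = 0.712^2 = 0.506944
The M+4 peak is largest (0.506944); scaling to 100 gives 16.4 : 80.9 : 100.0.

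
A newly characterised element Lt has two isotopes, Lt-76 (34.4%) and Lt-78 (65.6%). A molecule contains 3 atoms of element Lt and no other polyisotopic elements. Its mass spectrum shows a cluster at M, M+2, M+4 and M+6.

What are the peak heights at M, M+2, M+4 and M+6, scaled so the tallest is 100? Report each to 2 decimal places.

9.17 : 52.44 : 100.00 : 63.57

Each Lt atom is independently Lt-76 (p = 0.344) or Lt-78 (q = 0.656); the cluster is the binomial expansion (p + q)^3.
P(M) = 0.344^3 = 0.040708
P(M+2) = 3 × 0.344^2 × 0.656^1 = 0.232885
P(M+4) = 3 × 0.344^1 × 0.656^2 = 0.444107
P(M+6) = 0.656^3 = 0.282300
The M+4 peak is largest (0.444107); scaling to 100 gives 9.17 : 52.44 : 100.00 : 63.57.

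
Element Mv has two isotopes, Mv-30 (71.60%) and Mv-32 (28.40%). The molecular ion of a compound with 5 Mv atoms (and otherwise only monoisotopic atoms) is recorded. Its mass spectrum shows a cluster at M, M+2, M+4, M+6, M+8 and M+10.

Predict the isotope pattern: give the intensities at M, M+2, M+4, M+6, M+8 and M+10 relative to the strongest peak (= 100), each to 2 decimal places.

50.42 : 100.00 : 79.33 : 31.47 : 6.24 : 0.50

Each Mv atom is independently Mv-30 (p = 0.7160) or Mv-32 (q = 0.2840); the cluster is the binomial expansion (p + q)^5.
P(M) = 0.7160^5 = 0.188176
P(M+2) = 5 × 0.7160^4 × 0.2840^1 = 0.373199
P(M+4) = 10 × 0.7160^3 × 0.2840^2 = 0.296057
P(M+6) = 10 × 0.7160^2 × 0.2840^3 = 0.117431
P(M+8) = 5 × 0.7160^1 × 0.2840^4 = 0.023289
P(M+10) = 0.2840^5 = 0.001848
The M+2 peak is largest (0.373199); scaling to 100 gives 50.42 : 100.00 : 79.33 : 31.47 : 6.24 : 0.50.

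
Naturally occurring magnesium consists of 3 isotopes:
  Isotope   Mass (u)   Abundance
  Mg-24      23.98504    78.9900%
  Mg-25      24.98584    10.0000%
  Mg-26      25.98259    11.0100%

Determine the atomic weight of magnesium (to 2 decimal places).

24.31 u

Weight each isotope mass by its fractional abundance: 0.789900 × 23.98504 + 0.100000 × 24.98584 + 0.110100 × 25.98259
= 18.945783 + 2.498584 + 2.860683 = 24.305050 u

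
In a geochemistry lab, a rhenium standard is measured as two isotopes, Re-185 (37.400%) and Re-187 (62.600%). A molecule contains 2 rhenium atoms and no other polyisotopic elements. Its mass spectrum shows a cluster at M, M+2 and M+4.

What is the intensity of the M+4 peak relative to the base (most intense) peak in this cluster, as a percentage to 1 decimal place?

Term probabilities: M 0.1399, M+2 0.4682, M+4 0.3919. Base peak = M+2.
P(M+2) = C(2,1) × 0.37400^1 × 0.62600^1 = 2 × 0.3740 × 0.6260 = 0.468248 (base)
P(M+4) = C(2,2) × 0.37400^0 × 0.62600^2 = 1 × 1.0000 × 0.391876 = 0.391876
Relative intensity = 0.391876 / 0.468248 × 100 = 83.7

83.7%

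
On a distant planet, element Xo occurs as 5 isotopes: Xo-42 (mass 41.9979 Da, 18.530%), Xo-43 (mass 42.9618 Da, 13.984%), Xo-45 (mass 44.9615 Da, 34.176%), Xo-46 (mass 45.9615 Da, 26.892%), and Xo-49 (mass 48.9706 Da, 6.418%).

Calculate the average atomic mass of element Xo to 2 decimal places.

44.66 Da

The abundance-weighted mean is 0.18530 × 41.9979 + 0.13984 × 42.9618 + 0.34176 × 44.9615 + 0.26892 × 45.9615 + 0.06418 × 48.9706
= 7.78221 + 6.00778 + 15.36604 + 12.35997 + 3.14293 = 44.65893 Da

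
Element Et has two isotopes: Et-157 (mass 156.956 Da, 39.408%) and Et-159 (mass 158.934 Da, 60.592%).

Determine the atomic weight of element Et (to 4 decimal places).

The abundance-weighted mean is 0.39408 × 156.956 + 0.60592 × 158.934
= 61.85322 + 96.30129 = 158.15451 Da

158.1545 Da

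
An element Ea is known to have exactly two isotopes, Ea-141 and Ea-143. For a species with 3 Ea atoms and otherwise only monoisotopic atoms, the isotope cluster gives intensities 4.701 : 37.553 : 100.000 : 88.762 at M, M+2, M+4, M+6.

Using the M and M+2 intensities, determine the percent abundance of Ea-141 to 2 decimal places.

27.30%

Let p = fractional abundance of Ea-141. I(M+2)/I(M) = [C(3,1)·p^2·(1−p)] / p^3 = 3·(1−p)/p = 37.553/4.701 = 7.9883
(1−p)/p = 7.9883/3 = 2.6628  ⇒  p = 1/(1 + 2.6628) = 0.2730
Ea-141: 27.30%, Ea-143: 72.70%.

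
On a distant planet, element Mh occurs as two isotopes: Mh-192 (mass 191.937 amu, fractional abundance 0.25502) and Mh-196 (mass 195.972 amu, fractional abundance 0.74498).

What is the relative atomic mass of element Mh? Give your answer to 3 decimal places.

Ar = Σ fᵢ·mᵢ = 0.25502 × 191.937 + 0.74498 × 195.972
= 48.9478 + 145.9952 = 194.9430 amu

194.943 amu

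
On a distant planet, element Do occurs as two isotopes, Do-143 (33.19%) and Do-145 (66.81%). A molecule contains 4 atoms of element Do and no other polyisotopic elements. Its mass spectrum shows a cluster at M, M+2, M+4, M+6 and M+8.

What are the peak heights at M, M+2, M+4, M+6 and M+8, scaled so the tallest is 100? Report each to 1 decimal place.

3.1 : 24.7 : 74.5 : 100.0 : 50.3

Expanding (0.3319 + 0.6681)^4:
P(M) = 0.3319^4 = 0.012135
P(M+2) = 4 × 0.3319^3 × 0.6681^1 = 0.097706
P(M+4) = 6 × 0.3319^2 × 0.6681^2 = 0.295018
P(M+6) = 4 × 0.3319^1 × 0.6681^3 = 0.395906
P(M+8) = 0.6681^4 = 0.199235
The M+6 peak is largest (0.395906); scaling to 100 gives 3.1 : 24.7 : 74.5 : 100.0 : 50.3.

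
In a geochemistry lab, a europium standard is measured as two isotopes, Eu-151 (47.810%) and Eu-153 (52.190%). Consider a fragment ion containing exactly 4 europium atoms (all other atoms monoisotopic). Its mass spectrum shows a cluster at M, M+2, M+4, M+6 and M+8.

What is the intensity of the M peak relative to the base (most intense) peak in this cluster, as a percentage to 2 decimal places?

Binomial terms of (0.47810 + 0.52190)^4: M 0.0522, M+2 0.2281, M+4 0.3736, M+6 0.2719, M+8 0.0742 → M+4 is the base peak.
P(M+4) = C(4,2) × 0.47810^2 × 0.52190^2 = 6 × 0.22857961 × 0.27237961 = 0.373563 (base)
P(M) = C(4,0) × 0.47810^4 × 0.52190^0 = 1 × 0.05224864 × 1.0000 = 0.052249
Relative intensity = 0.052249 / 0.373563 × 100 = 13.99

13.99%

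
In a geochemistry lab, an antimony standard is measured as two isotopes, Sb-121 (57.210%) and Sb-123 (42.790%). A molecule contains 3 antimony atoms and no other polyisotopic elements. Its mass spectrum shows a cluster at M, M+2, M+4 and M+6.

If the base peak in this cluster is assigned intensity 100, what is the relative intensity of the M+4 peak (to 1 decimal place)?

Term probabilities: M 0.1872, M+2 0.4202, M+4 0.3143, M+6 0.0783. Base peak = M+2.
P(M+2) = C(3,1) × 0.57210^2 × 0.42790^1 = 3 × 0.32729841 × 0.4279 = 0.420153 (base)
P(M+4) = C(3,2) × 0.57210^1 × 0.42790^2 = 3 × 0.5721 × 0.18309841 = 0.314252
Relative intensity = 0.314252 / 0.420153 × 100 = 74.8

74.8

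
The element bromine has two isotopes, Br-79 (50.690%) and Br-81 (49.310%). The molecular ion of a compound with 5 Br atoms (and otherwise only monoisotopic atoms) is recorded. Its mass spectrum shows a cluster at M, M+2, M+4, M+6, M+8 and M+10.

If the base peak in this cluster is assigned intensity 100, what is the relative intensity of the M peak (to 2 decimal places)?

(0.50690 + 0.49310)^5 gives M 0.0335, M+2 0.1628, M+4 0.3167, M+6 0.3081, M+8 0.1498, M+10 0.0292; the largest is M+4.
P(M+4) = C(5,2) × 0.50690^3 × 0.49310^2 = 10 × 0.13024674 × 0.24314761 = 0.316692 (base)
P(M) = C(5,0) × 0.50690^5 × 0.49310^0 = 1 × 0.03346659 × 1.0000 = 0.033467
Relative intensity = 0.033467 / 0.316692 × 100 = 10.57

10.57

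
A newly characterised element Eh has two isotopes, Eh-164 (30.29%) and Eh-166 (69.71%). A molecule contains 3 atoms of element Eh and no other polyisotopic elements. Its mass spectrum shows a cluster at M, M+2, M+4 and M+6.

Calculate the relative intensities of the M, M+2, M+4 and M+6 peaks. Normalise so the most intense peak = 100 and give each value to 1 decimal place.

6.3 : 43.5 : 100.0 : 76.7

The 3 Eh atoms are independent, so intensities follow the terms of (0.3029 + 0.6971)^3.
P(M) = 0.3029^3 = 0.027791
P(M+2) = 3 × 0.3029^2 × 0.6971^1 = 0.191873
P(M+4) = 3 × 0.3029^1 × 0.6971^2 = 0.441581
P(M+6) = 0.6971^3 = 0.338755
The M+4 peak is largest (0.441581); scaling to 100 gives 6.3 : 43.5 : 100.0 : 76.7.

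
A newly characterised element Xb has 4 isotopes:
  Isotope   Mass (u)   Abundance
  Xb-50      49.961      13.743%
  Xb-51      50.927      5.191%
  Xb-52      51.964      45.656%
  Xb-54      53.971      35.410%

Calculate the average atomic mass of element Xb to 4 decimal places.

52.3456 u

Average mass = Σ (abundance × isotope mass) = 0.13743 × 49.961 + 0.05191 × 50.927 + 0.45656 × 51.964 + 0.35410 × 53.971
= 6.86614 + 2.64362 + 23.72468 + 19.11113 = 52.34557 u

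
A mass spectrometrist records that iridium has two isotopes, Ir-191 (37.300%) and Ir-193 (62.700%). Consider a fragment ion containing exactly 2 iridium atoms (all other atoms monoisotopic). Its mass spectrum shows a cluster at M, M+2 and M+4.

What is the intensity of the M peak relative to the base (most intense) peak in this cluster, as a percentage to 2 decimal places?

Binomial terms of (0.37300 + 0.62700)^2: M 0.1391, M+2 0.4677, M+4 0.3931 → M+2 is the base peak.
P(M+2) = C(2,1) × 0.37300^1 × 0.62700^1 = 2 × 0.3730 × 0.6270 = 0.467742 (base)
P(M) = C(2,0) × 0.37300^2 × 0.62700^0 = 1 × 0.139129 × 1.0000 = 0.139129
Relative intensity = 0.139129 / 0.467742 × 100 = 29.74

29.74%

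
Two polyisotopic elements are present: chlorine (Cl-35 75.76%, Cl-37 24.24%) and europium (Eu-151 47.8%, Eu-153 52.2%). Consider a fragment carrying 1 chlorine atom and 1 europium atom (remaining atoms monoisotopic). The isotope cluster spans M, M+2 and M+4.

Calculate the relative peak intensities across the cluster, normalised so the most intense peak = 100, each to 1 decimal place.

70.8 : 100.0 : 24.7

Chlorine pattern (n=1): 0.7576 : 0.2424
Europium pattern (n=1): 0.4780 : 0.5220
Convolve the two distributions (both contribute in 2-u steps):
  M: 0.7576×0.4780 = 0.362133
  M+2: 0.7576×0.5220 + 0.2424×0.4780 = 0.511334
  M+4: 0.2424×0.5220 = 0.126533
Scale to base peak (0.511334) = 100: 70.8 : 100.0 : 24.7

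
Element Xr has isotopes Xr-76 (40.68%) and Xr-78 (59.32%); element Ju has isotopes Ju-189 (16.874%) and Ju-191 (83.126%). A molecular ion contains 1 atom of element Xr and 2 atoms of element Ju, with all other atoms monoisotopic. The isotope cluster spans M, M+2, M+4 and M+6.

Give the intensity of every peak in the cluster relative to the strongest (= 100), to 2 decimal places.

2.59 : 29.28 : 100.00 : 91.60

Element Xr pattern (n=1): 0.4068 : 0.5932
Element Ju pattern (n=2): 0.02847319 : 0.28053362 : 0.69099319
Convolve the two distributions (both contribute in 2-u steps):
  M: 0.4068×0.02847319 = 0.011583
  M+2: 0.4068×0.28053362 + 0.5932×0.02847319 = 0.131011
  M+4: 0.4068×0.69099319 + 0.5932×0.28053362 = 0.447509
  M+6: 0.5932×0.69099319 = 0.409897
Scale to base peak (0.447509) = 100: 2.59 : 29.28 : 100.00 : 91.60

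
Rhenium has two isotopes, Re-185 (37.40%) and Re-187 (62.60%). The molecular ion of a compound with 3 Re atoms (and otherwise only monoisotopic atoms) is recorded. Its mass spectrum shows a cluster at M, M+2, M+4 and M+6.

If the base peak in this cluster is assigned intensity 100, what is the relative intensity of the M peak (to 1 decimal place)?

Binomial terms of (0.3740 + 0.6260)^3: M 0.0523, M+2 0.2627, M+4 0.4397, M+6 0.2453 → M+4 is the base peak.
P(M+4) = C(3,2) × 0.3740^1 × 0.6260^2 = 3 × 0.3740 × 0.391876 = 0.439685 (base)
P(M) = C(3,0) × 0.3740^3 × 0.6260^0 = 1 × 0.05231362 × 1.0000 = 0.052314
Relative intensity = 0.052314 / 0.439685 × 100 = 11.9

11.9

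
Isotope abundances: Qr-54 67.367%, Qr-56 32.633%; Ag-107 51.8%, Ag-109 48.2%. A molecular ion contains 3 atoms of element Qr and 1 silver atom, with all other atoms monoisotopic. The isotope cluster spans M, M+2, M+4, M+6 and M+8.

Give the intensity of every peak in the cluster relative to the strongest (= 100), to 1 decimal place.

Element Qr pattern (n=3): 0.30573251 : 0.44429627 : 0.21521992 : 0.0347513
Silver pattern (n=1): 0.5180 : 0.4820
Convolve the two distributions (both contribute in 2-u steps):
  M: 0.30573251×0.5180 = 0.158369
  M+2: 0.30573251×0.4820 + 0.44429627×0.5180 = 0.377509
  M+4: 0.44429627×0.4820 + 0.21521992×0.5180 = 0.325635
  M+6: 0.21521992×0.4820 + 0.0347513×0.5180 = 0.121737
  M+8: 0.0347513×0.4820 = 0.016750
Scale to base peak (0.377509) = 100: 42.0 : 100.0 : 86.3 : 32.2 : 4.4

42.0 : 100.0 : 86.3 : 32.2 : 4.4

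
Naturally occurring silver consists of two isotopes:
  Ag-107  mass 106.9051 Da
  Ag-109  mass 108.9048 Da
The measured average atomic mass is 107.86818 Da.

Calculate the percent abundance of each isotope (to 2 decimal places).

Ag-107: 51.84%, Ag-109: 48.16%

Writing the weighted mean with unknown fraction x of Ag-107:
106.9051·x + 108.9048·(1 − x) = 107.86818
(106.9051 − 108.9048)·x = 107.86818 − 108.9048
x = -1.03662 / -1.9997 = 0.51839 → 51.84% Ag-107, 48.16% Ag-109.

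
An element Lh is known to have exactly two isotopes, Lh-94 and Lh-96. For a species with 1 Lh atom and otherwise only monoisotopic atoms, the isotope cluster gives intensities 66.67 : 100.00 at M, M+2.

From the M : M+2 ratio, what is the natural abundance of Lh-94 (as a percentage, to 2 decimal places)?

Write p for the Lh-94 fraction. I(M+2)/I(M) = [C(1,1)·p^0·(1−p)] / p^1 = 1·(1−p)/p = 100.00/66.67 = 1.4999
(1−p)/p = 1.4999/1 = 1.4999  ⇒  p = 1/(1 + 1.4999) = 0.4000
Lh-94: 40.00%, Lh-96: 60.00%.

40.00%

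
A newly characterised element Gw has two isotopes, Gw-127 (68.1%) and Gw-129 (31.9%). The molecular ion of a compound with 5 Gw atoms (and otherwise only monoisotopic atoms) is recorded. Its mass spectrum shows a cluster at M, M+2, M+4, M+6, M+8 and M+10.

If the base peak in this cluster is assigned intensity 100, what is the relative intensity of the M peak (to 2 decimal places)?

Binomial terms of (0.681 + 0.319)^5: M 0.1465, M+2 0.3430, M+4 0.3214, M+6 0.1505, M+8 0.0353, M+10 0.0033 → M+2 is the base peak.
P(M+2) = C(5,1) × 0.681^4 × 0.319^1 = 5 × 0.21507427 × 0.3190 = 0.343043 (base)
P(M) = C(5,0) × 0.681^5 × 0.319^0 = 1 × 0.14646557 × 1.0000 = 0.146466
Relative intensity = 0.146466 / 0.343043 × 100 = 42.70

42.70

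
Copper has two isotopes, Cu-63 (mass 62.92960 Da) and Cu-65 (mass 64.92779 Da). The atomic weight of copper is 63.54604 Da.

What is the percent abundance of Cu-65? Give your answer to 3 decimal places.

30.850%

Writing the weighted mean with unknown fraction x of Cu-63:
62.92960·x + 64.92779·(1 − x) = 63.54604
(62.92960 − 64.92779)·x = 63.54604 − 64.92779
x = -1.38175 / -1.99819 = 0.69150 → 69.150% Cu-63, 30.850% Cu-65.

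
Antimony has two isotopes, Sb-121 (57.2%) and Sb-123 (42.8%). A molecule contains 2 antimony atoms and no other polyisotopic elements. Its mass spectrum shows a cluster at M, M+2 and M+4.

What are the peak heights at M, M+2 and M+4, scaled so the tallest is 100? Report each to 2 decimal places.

66.82 : 100.00 : 37.41

Each Sb atom is independently Sb-121 (p = 0.572) or Sb-123 (q = 0.428); the cluster is the binomial expansion (p + q)^2.
P(M) = 0.572^2 = 0.327184
P(M+2) = 2 × 0.572^1 × 0.428^1 = 0.489632
P(M+4) = 0.428^2 = 0.183184
The M+2 peak is largest (0.489632); scaling to 100 gives 66.82 : 100.00 : 37.41.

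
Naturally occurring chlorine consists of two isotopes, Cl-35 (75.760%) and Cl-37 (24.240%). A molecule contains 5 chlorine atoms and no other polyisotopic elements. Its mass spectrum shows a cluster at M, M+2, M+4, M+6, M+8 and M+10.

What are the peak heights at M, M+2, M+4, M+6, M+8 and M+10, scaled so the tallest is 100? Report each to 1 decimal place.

Each Cl atom is independently Cl-35 (p = 0.75760) or Cl-37 (q = 0.24240); the cluster is the binomial expansion (p + q)^5.
P(M) = 0.75760^5 = 0.249574
P(M+2) = 5 × 0.75760^4 × 0.24240^1 = 0.399266
P(M+4) = 10 × 0.75760^3 × 0.24240^2 = 0.255497
P(M+6) = 10 × 0.75760^2 × 0.24240^3 = 0.081748
P(M+8) = 5 × 0.75760^1 × 0.24240^4 = 0.013078
P(M+10) = 0.24240^5 = 0.000837
The M+2 peak is largest (0.399266); scaling to 100 gives 62.5 : 100.0 : 64.0 : 20.5 : 3.3 : 0.2.

62.5 : 100.0 : 64.0 : 20.5 : 3.3 : 0.2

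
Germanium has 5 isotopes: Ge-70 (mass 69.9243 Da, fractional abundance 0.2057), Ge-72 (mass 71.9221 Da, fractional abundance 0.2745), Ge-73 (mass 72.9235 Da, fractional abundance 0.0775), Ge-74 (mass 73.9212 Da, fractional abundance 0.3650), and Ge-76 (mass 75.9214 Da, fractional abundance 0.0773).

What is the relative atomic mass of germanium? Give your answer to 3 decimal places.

72.628 Da

The abundance-weighted mean is 0.2057 × 69.9243 + 0.2745 × 71.9221 + 0.0775 × 72.9235 + 0.3650 × 73.9212 + 0.0773 × 75.9214
= 14.38343 + 19.74262 + 5.65157 + 26.98124 + 5.86872 = 72.62758 Da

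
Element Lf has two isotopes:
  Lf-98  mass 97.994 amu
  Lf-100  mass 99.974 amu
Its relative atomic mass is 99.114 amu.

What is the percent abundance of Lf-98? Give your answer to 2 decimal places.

43.43%

With x = fraction of Lf-98 (so Lf-100 is 1 − x):
97.994·x + 99.974·(1 − x) = 99.114
(97.994 − 99.974)·x = 99.114 − 99.974
x = -0.860 / -1.980 = 0.43434 → 43.43% Lf-98, 56.57% Lf-100.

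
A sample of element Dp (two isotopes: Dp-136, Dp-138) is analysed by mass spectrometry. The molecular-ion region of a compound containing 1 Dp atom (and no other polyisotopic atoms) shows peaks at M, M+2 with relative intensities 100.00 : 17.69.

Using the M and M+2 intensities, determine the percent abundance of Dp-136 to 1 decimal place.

Write p for the Dp-136 fraction. I(M+2)/I(M) = [C(1,1)·p^0·(1−p)] / p^1 = 1·(1−p)/p = 17.69/100.00 = 0.1769
(1−p)/p = 0.1769/1 = 0.1769  ⇒  p = 1/(1 + 0.1769) = 0.8497
Dp-136: 85.0%, Dp-138: 15.0%.

85.0%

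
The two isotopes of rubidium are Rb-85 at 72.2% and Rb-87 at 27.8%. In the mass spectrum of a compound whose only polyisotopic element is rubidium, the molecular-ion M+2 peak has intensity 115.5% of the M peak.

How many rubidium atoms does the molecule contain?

With n Rb atoms, P(M+2)/P(M) = C(n,1)·p^(n−1)q / p^n = n·q/p = n · 0.278/0.722.
n = 1.155 × 0.722/0.278 = 3.00 ≈ 3

3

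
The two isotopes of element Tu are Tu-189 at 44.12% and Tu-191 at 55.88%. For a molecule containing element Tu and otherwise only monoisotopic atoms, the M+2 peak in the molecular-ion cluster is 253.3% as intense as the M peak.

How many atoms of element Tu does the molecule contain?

The M+2/M ratio from n Tu atoms is n · q/p = n · 0.5588/0.4412.
n = 2.533 × 0.4412/0.5588 = 2.00 ≈ 2

2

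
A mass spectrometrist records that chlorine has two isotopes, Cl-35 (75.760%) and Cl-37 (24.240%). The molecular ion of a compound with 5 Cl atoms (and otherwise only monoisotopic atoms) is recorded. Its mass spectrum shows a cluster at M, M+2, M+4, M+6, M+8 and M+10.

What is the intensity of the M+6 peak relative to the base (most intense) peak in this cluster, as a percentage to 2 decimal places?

(0.75760 + 0.24240)^5 gives M 0.2496, M+2 0.3993, M+4 0.2555, M+6 0.0817, M+8 0.0131, M+10 0.0008; the largest is M+2.
P(M+2) = C(5,1) × 0.75760^4 × 0.24240^1 = 5 × 0.32942751 × 0.2424 = 0.399266 (base)
P(M+6) = C(5,3) × 0.75760^2 × 0.24240^3 = 10 × 0.57395776 × 0.01424288 = 0.081748
Relative intensity = 0.081748 / 0.399266 × 100 = 20.47

20.47%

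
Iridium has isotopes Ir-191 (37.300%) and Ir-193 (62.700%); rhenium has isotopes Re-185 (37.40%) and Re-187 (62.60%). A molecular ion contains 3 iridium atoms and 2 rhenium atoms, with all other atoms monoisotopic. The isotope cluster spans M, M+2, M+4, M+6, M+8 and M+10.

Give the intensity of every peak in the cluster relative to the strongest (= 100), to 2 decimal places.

Iridium pattern (n=3): 0.05189512 : 0.26170165 : 0.43991135 : 0.24649188
Rhenium pattern (n=2): 0.139876 : 0.468248 : 0.391876
Convolve the two distributions (both contribute in 2-u steps):
  M: 0.05189512×0.139876 = 0.007259
  M+2: 0.05189512×0.468248 + 0.26170165×0.139876 = 0.060906
  M+4: 0.05189512×0.391876 + 0.26170165×0.468248 + 0.43991135×0.139876 = 0.204411
  M+6: 0.26170165×0.391876 + 0.43991135×0.468248 + 0.24649188×0.139876 = 0.343021
  M+8: 0.43991135×0.391876 + 0.24649188×0.468248 = 0.287810
  M+10: 0.24649188×0.391876 = 0.096594
Scale to base peak (0.343021) = 100: 2.12 : 17.76 : 59.59 : 100.00 : 83.90 : 28.16

2.12 : 17.76 : 59.59 : 100.00 : 83.90 : 28.16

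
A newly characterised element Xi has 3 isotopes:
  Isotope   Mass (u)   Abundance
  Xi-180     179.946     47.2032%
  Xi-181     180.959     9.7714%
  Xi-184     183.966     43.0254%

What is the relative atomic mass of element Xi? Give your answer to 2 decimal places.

181.77 u

Average mass = Σ (abundance × isotope mass) = 0.472032 × 179.946 + 0.097714 × 180.959 + 0.430254 × 183.966
= 84.9403 + 17.6822 + 79.1521 = 181.7746 u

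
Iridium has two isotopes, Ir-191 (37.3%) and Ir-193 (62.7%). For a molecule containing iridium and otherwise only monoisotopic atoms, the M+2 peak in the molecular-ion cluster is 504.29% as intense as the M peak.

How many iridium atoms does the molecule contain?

3

With n Ir atoms, P(M+2)/P(M) = C(n,1)·p^(n−1)q / p^n = n·q/p = n · 0.627/0.373.
n = 5.0429 × 0.373/0.627 = 3.00 ≈ 3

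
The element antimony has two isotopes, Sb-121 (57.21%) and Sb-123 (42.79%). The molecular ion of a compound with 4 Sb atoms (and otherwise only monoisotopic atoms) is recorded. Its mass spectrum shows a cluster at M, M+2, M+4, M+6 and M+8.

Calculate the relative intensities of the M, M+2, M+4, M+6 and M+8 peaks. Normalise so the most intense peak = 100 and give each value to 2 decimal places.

29.79 : 89.13 : 100.00 : 49.86 : 9.32

Each Sb atom is independently Sb-121 (p = 0.5721) or Sb-123 (q = 0.4279); the cluster is the binomial expansion (p + q)^4.
P(M) = 0.5721^4 = 0.107124
P(M+2) = 4 × 0.5721^3 × 0.4279^1 = 0.320493
P(M+4) = 6 × 0.5721^2 × 0.4279^2 = 0.359567
P(M+6) = 4 × 0.5721^1 × 0.4279^3 = 0.179291
P(M+8) = 0.4279^4 = 0.033525
The M+4 peak is largest (0.359567); scaling to 100 gives 29.79 : 89.13 : 100.00 : 49.86 : 9.32.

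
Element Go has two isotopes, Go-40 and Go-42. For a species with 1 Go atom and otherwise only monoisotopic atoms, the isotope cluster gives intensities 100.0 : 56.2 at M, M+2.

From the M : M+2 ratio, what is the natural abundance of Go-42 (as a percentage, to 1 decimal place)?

Write p for the Go-40 fraction. I(M+2)/I(M) = [C(1,1)·p^0·(1−p)] / p^1 = 1·(1−p)/p = 56.2/100.0 = 0.5620
(1−p)/p = 0.5620/1 = 0.5620  ⇒  p = 1/(1 + 0.5620) = 0.6402
Go-40: 64.0%, Go-42: 36.0%.

36.0%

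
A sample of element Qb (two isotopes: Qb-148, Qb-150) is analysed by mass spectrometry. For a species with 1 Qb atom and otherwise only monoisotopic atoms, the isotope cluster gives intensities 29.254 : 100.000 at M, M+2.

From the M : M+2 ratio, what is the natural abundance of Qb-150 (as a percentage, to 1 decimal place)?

If p is the fraction of Qb that is Qb-148, then I(M+2)/I(M) = [C(1,1)·p^0·(1−p)] / p^1 = 1·(1−p)/p = 100.000/29.254 = 3.4183
(1−p)/p = 3.4183/1 = 3.4183  ⇒  p = 1/(1 + 3.4183) = 0.2263
Qb-148: 22.6%, Qb-150: 77.4%.

77.4%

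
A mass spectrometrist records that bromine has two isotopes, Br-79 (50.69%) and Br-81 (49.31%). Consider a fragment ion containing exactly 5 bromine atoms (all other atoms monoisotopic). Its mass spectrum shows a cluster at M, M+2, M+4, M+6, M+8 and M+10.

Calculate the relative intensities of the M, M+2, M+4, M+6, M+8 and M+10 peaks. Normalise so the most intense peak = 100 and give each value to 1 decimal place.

10.6 : 51.4 : 100.0 : 97.3 : 47.3 : 9.2

Expanding (0.5069 + 0.4931)^5:
P(M) = 0.5069^5 = 0.033467
P(M+2) = 5 × 0.5069^4 × 0.4931^1 = 0.162777
P(M+4) = 10 × 0.5069^3 × 0.4931^2 = 0.316692
P(M+6) = 10 × 0.5069^2 × 0.4931^3 = 0.308070
P(M+8) = 5 × 0.5069^1 × 0.4931^4 = 0.149842
P(M+10) = 0.4931^5 = 0.029152
The M+4 peak is largest (0.316692); scaling to 100 gives 10.6 : 51.4 : 100.0 : 97.3 : 47.3 : 9.2.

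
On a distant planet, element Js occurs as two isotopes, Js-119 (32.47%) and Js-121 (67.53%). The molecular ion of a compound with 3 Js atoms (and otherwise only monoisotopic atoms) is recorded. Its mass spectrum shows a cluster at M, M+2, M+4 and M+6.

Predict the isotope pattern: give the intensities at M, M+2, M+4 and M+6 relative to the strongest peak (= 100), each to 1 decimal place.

7.7 : 48.1 : 100.0 : 69.3

Each Js atom is independently Js-119 (p = 0.3247) or Js-121 (q = 0.6753); the cluster is the binomial expansion (p + q)^3.
P(M) = 0.3247^3 = 0.034233
P(M+2) = 3 × 0.3247^2 × 0.6753^1 = 0.213591
P(M+4) = 3 × 0.3247^1 × 0.6753^2 = 0.444219
P(M+6) = 0.6753^3 = 0.307957
The M+4 peak is largest (0.444219); scaling to 100 gives 7.7 : 48.1 : 100.0 : 69.3.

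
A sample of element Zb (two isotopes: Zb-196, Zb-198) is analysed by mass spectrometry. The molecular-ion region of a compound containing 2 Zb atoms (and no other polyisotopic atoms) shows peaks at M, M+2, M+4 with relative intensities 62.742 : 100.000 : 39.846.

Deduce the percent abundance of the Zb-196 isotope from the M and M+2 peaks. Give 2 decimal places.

55.65%

Write p for the Zb-196 fraction. I(M+2)/I(M) = [C(2,1)·p^1·(1−p)] / p^2 = 2·(1−p)/p = 100.000/62.742 = 1.5938
(1−p)/p = 1.5938/2 = 0.7969  ⇒  p = 1/(1 + 0.7969) = 0.5565
Zb-196: 55.65%, Zb-198: 44.35%.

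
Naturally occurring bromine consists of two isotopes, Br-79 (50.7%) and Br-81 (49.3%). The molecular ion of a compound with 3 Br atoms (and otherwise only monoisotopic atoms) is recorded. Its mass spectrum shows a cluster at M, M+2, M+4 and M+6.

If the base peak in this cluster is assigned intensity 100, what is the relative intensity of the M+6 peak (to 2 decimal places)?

(0.507 + 0.493)^3 gives M 0.1303, M+2 0.3802, M+4 0.3697, M+6 0.1198; the largest is M+2.
P(M+2) = C(3,1) × 0.507^2 × 0.493^1 = 3 × 0.257049 × 0.4930 = 0.380175 (base)
P(M+6) = C(3,3) × 0.507^0 × 0.493^3 = 1 × 1.0000 × 0.11982316 = 0.119823
Relative intensity = 0.119823 / 0.380175 × 100 = 31.52

31.52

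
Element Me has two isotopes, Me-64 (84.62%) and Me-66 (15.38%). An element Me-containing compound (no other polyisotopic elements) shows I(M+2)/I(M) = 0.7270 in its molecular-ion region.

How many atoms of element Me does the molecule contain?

4

For n independent Me atoms, I(M+2)/I(M) = n · (abundance Me-66) / (abundance Me-64) = n · 0.1538/0.8462.
n = 0.7270 × 0.8462/0.1538 = 4.00 ≈ 4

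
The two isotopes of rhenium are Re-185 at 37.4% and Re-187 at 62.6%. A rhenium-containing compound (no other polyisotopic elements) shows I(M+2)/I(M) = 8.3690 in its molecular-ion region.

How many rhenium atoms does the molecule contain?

5

With n Re atoms, P(M+2)/P(M) = C(n,1)·p^(n−1)q / p^n = n·q/p = n · 0.626/0.374.
n = 8.3690 × 0.374/0.626 = 5.00 ≈ 5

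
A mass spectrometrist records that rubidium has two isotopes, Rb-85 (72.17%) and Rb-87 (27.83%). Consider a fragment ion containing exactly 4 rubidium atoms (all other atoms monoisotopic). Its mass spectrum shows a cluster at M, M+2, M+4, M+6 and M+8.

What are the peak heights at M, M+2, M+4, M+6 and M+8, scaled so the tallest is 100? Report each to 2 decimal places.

Each Rb atom is independently Rb-85 (p = 0.7217) or Rb-87 (q = 0.2783); the cluster is the binomial expansion (p + q)^4.
P(M) = 0.7217^4 = 0.271286
P(M+2) = 4 × 0.7217^3 × 0.2783^1 = 0.418450
P(M+4) = 6 × 0.7217^2 × 0.2783^2 = 0.242042
P(M+6) = 4 × 0.7217^1 × 0.2783^3 = 0.062224
P(M+8) = 0.2783^4 = 0.005999
The M+2 peak is largest (0.418450); scaling to 100 gives 64.83 : 100.00 : 57.84 : 14.87 : 1.43.

64.83 : 100.00 : 57.84 : 14.87 : 1.43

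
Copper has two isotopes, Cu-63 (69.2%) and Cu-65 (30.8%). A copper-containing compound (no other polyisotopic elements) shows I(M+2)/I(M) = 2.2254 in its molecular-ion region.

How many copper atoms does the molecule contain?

5

With n Cu atoms, P(M+2)/P(M) = C(n,1)·p^(n−1)q / p^n = n·q/p = n · 0.308/0.692.
n = 2.2254 × 0.692/0.308 = 5.00 ≈ 5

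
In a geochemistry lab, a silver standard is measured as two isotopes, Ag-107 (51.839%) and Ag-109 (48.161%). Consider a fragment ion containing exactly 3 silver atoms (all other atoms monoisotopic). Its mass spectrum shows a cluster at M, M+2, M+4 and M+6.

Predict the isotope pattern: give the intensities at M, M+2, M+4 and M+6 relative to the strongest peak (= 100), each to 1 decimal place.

35.9 : 100.0 : 92.9 : 28.8

Each Ag atom is independently Ag-107 (p = 0.51839) or Ag-109 (q = 0.48161); the cluster is the binomial expansion (p + q)^3.
P(M) = 0.51839^3 = 0.139306
P(M+2) = 3 × 0.51839^2 × 0.48161^1 = 0.388267
P(M+4) = 3 × 0.51839^1 × 0.48161^2 = 0.360719
P(M+6) = 0.48161^3 = 0.111709
The M+2 peak is largest (0.388267); scaling to 100 gives 35.9 : 100.0 : 92.9 : 28.8.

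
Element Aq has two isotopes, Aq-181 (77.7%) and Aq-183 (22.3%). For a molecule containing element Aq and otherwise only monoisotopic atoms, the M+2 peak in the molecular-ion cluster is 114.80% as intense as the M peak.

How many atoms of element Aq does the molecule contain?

With n Aq atoms, P(M+2)/P(M) = C(n,1)·p^(n−1)q / p^n = n·q/p = n · 0.223/0.777.
n = 1.1480 × 0.777/0.223 = 4.00 ≈ 4

4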